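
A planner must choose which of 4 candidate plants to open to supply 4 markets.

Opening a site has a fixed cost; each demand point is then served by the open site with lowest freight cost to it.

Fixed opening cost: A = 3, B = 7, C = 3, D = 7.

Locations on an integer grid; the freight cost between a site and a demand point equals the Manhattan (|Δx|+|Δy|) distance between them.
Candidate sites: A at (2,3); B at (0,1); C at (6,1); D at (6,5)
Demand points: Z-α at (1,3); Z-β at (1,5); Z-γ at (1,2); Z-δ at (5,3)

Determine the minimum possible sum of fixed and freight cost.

Open {A}: assign each demand point to its cheapest open site.
  Z-α→A 1, Z-β→A 3, Z-γ→A 2, Z-δ→A 3
  freight cost 9, fixed 3 → total 12.
Compare {A, C}: freight cost 9 + fixed 6 = 15.
Compare {A, B}: freight cost 9 + fixed 10 = 19.
Compare {A, D}: freight cost 9 + fixed 10 = 19.
All other subsets cost ≥ 15. Minimum total cost: 12.

12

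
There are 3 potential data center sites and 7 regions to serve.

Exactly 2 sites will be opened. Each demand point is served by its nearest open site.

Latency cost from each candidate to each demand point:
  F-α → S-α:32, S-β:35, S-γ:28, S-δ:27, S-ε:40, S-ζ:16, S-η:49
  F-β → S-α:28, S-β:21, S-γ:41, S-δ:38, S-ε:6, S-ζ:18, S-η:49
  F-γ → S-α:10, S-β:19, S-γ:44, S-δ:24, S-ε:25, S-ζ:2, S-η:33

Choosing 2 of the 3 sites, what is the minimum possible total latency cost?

Open {F-β, F-γ}.
  S-α→F-γ 10, S-β→F-γ 19, S-γ→F-β 41, S-δ→F-γ 24, S-ε→F-β 6, S-ζ→F-γ 2, S-η→F-γ 33  ⇒ total 135.
Compare {F-α, F-γ}: total 141.
Compare {F-α, F-β}: total 175.

135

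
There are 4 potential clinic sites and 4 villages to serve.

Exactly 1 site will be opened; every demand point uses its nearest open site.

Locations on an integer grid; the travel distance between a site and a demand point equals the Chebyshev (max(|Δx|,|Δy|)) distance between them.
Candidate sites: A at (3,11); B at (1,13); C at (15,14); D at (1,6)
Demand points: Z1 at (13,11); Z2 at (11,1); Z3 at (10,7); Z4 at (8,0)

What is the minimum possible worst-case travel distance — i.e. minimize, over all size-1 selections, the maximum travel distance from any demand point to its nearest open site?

Open {A}.
  Farthest demand point is Z4 at travel distance 11 (to A); all others are ≤ 11.
With {D} the worst case is 12.
With {B} the worst case is 13.
No size-1 selection achieves below 11.

11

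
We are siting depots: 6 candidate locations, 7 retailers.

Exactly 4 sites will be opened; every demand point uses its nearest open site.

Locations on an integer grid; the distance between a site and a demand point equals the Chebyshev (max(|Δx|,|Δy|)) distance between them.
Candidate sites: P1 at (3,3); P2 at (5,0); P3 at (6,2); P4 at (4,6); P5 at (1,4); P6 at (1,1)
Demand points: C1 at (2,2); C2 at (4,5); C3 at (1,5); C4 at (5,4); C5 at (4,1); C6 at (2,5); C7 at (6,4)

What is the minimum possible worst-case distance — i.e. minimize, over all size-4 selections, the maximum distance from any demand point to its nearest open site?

2

Open {P1, P2, P3, P4}.
  Farthest demand point is C3 at distance 2 (to P1); all others are ≤ 2.
With {P1, P2, P3, P5} the worst case is 2.
With {P1, P2, P3, P6} the worst case is 2.
No size-4 selection achieves below 2.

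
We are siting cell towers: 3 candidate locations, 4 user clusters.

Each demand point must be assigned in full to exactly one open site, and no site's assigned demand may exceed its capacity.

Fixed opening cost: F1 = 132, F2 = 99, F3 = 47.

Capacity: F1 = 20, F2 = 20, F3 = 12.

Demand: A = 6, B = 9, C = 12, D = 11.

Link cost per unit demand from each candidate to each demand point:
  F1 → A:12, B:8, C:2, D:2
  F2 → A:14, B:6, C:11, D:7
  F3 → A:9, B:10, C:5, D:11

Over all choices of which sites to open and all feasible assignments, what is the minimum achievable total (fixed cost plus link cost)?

458

Open {F1, F2}; cheapest assignment that respects the capacities:
  F1 (cap 20, load 18): A, C — cost 6×12 + 12×2 = 96
  F2 (cap 20, load 20): B, D — cost 9×6 + 11×7 = 131
  Shipping 227, fixed 231 → total 458.
  Any other capacity-feasible assignment to {F1, F2} ships for at least 227.
Compare {F1, F2, F3}: its best feasible assignment gives total 486.
Every other set of open sites that can feasibly serve all demand totals ≥ 486 even under its best assignment. Minimum: 458.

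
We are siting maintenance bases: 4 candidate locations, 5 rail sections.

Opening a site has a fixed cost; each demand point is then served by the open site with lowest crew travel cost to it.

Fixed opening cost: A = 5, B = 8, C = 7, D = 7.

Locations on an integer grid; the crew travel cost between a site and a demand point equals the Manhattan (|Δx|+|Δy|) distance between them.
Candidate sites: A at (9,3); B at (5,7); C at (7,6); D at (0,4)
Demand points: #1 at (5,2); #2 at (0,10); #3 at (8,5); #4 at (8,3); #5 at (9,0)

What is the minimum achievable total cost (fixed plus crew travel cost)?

30

Open {A, D}: assign each demand point to its cheapest open site.
  #1→A 5, #2→D 6, #3→A 3, #4→A 1, #5→A 3
  crew travel cost 18, fixed 12 → total 30.
Compare {A}: crew travel cost 28 + fixed 5 = 33.
Compare {A, B}: crew travel cost 20 + fixed 13 = 33.
Compare {A, C}: crew travel cost 22 + fixed 12 = 34.
All other subsets cost ≥ 33. Minimum total cost: 30.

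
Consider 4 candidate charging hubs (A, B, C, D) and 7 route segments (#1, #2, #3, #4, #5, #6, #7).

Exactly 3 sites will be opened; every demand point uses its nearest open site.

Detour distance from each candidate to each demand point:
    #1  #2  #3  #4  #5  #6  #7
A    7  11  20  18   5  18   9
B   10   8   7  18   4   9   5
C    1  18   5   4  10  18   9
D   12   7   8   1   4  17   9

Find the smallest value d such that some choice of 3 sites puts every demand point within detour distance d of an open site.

Open {A, B, C}.
  Farthest demand point is #6 at detour distance 9 (to B); all others are ≤ 9.
With {A, B, D} the worst case is 9.
With {B, C, D} the worst case is 9.
No size-3 selection achieves below 9.

9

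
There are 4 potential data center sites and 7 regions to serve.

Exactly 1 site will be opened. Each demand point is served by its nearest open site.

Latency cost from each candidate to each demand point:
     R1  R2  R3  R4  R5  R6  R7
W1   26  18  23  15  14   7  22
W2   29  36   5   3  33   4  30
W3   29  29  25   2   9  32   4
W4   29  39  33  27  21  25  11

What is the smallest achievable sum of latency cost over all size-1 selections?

Open {W1}.
  R1→W1 26, R2→W1 18, R3→W1 23, R4→W1 15, R5→W1 14, R6→W1 7, R7→W1 22  ⇒ total 125.
Compare {W3}: total 130.
Compare {W2}: total 140.
No size-1 selection does better; minimum is 125.

125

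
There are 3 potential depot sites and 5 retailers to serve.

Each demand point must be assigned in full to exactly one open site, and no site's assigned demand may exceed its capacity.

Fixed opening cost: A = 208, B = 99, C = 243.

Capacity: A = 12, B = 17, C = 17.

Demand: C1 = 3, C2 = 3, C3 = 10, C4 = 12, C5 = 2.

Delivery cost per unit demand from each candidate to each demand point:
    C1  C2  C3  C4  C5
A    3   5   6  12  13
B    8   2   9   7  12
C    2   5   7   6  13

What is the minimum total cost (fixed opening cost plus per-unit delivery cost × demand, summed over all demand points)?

Open {B, C}; cheapest assignment that respects the capacities:
  B (cap 17, load 17): C2, C4, C5 — cost 3×2 + 12×7 + 2×12 = 114
  C (cap 17, load 13): C1, C3 — cost 3×2 + 10×7 = 76
  Shipping 190, fixed 342 → total 532.
  Any other capacity-feasible assignment to {B, C} ships for at least 190.
Compare {A, B, C}: its best feasible assignment gives total 718.
Every other set of open sites that can feasibly serve all demand totals ≥ 718 even under its best assignment. Minimum: 532.

532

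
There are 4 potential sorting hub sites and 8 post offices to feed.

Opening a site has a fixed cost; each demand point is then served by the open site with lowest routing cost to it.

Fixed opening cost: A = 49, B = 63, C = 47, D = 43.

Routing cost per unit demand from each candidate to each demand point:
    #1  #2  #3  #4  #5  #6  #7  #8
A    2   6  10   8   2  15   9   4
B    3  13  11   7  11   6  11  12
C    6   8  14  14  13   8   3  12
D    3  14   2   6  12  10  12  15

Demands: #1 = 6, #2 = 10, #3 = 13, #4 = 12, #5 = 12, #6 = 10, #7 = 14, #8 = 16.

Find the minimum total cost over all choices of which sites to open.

Open {A, C, D}: assign each demand point to its cheapest open site.
  #1→A 6×2=12, #2→A 10×6=60, #3→D 13×2=26, #4→D 12×6=72, #5→A 12×2=24, #6→C 10×8=80, #7→C 14×3=42, #8→A 16×4=64
  routing cost 380, fixed 139 → total 519.
Compare {A, B, C, D}: routing cost 360 + fixed 202 = 562.
Compare {A, D}: routing cost 484 + fixed 92 = 576.
Compare {A, B, D}: routing cost 444 + fixed 155 = 599.
All other subsets cost ≥ 562. Minimum total cost: 519.

519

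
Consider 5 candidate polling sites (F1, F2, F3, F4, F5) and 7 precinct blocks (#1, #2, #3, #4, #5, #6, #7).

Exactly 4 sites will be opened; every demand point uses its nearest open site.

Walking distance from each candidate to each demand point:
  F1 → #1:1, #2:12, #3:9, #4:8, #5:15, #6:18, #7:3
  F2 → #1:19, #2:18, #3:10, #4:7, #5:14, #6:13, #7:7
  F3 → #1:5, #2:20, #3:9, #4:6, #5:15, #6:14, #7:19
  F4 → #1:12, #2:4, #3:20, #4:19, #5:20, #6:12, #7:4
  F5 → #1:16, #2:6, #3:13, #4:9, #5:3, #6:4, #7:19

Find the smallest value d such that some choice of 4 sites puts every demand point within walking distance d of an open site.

9

Open {F1, F2, F3, F5}.
  Farthest demand point is #3 at walking distance 9 (to F1); all others are ≤ 9.
With {F1, F2, F4, F5} the worst case is 9.
With {F1, F3, F4, F5} the worst case is 9.
No size-4 selection achieves below 9.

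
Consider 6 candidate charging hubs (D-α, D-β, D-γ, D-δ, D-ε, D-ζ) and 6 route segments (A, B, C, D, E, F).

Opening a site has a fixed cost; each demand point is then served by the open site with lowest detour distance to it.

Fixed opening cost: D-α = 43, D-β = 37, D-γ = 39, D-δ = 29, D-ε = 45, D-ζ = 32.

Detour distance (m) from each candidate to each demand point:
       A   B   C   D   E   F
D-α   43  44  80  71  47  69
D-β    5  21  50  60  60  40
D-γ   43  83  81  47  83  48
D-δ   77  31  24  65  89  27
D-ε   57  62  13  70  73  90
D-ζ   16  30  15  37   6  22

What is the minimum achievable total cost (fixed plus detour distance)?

158

Open {D-ζ}: assign each demand point to its cheapest open site.
  A→D-ζ 16, B→D-ζ 30, C→D-ζ 15, D→D-ζ 37, E→D-ζ 6, F→D-ζ 22
  detour distance 126, fixed 32 → total 158.
Compare {D-β, D-ζ}: detour distance 106 + fixed 69 = 175.
Compare {D-δ, D-ζ}: detour distance 126 + fixed 61 = 187.
Compare {D-γ, D-ζ}: detour distance 126 + fixed 71 = 197.
All other subsets cost ≥ 175. Minimum total cost: 158.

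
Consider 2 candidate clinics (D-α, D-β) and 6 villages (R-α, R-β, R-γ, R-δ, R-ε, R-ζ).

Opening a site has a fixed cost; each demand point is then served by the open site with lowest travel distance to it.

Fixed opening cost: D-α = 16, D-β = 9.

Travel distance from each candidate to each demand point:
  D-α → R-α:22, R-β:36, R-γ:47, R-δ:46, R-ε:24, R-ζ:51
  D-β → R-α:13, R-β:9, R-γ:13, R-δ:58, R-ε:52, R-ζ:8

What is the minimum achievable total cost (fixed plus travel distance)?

Open {D-α, D-β}: assign each demand point to its cheapest open site.
  R-α→D-β 13, R-β→D-β 9, R-γ→D-β 13, R-δ→D-α 46, R-ε→D-α 24, R-ζ→D-β 8
  travel distance 113, fixed 25 → total 138.
Compare {D-β}: travel distance 153 + fixed 9 = 162.
Compare {D-α}: travel distance 226 + fixed 16 = 242.

138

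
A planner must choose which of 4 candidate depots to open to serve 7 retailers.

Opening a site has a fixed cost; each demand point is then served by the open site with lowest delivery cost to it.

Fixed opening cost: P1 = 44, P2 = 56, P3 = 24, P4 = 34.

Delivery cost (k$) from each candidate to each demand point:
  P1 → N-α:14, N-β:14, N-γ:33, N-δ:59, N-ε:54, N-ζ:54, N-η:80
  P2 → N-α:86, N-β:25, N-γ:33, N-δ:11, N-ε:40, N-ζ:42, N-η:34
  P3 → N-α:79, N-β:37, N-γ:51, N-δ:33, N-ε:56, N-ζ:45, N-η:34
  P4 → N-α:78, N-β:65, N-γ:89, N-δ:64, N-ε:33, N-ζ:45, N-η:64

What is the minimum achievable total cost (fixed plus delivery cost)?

Open {P1, P2}: assign each demand point to its cheapest open site.
  N-α→P1 14, N-β→P1 14, N-γ→P1 33, N-δ→P2 11, N-ε→P2 40, N-ζ→P2 42, N-η→P2 34
  delivery cost 188, fixed 100 → total 288.
Compare {P1, P3}: delivery cost 227 + fixed 68 = 295.
Compare {P1, P3, P4}: delivery cost 206 + fixed 102 = 308.
Compare {P1, P2, P3}: delivery cost 188 + fixed 124 = 312.
All other subsets cost ≥ 295. Minimum total cost: 288.

288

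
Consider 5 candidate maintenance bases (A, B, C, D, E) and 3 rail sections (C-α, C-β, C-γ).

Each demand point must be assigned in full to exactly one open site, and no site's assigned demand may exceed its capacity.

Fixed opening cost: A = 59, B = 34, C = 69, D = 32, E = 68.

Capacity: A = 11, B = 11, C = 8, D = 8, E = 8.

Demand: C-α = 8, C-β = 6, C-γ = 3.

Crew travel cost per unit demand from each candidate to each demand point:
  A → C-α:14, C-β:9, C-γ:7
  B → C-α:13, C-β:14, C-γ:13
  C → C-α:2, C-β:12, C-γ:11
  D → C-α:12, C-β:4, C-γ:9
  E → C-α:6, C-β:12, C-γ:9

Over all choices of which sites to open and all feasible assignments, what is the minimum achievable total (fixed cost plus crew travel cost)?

214

Open {B, C, D}; cheapest assignment that respects the capacities:
  B (cap 11, load 3): C-γ — cost 3×13 = 39
  C (cap 8, load 8): C-α — cost 8×2 = 16
  D (cap 8, load 6): C-β — cost 6×4 = 24
  Shipping 79, fixed 135 → total 214.
  Any other capacity-feasible assignment to {B, C, D} ships for at least 79.
Compare {A, C}: its best feasible assignment gives total 219.
Compare {A, C, D}: its best feasible assignment gives total 221.
Every other set of open sites that can feasibly serve all demand totals ≥ 219 even under its best assignment. Minimum: 214.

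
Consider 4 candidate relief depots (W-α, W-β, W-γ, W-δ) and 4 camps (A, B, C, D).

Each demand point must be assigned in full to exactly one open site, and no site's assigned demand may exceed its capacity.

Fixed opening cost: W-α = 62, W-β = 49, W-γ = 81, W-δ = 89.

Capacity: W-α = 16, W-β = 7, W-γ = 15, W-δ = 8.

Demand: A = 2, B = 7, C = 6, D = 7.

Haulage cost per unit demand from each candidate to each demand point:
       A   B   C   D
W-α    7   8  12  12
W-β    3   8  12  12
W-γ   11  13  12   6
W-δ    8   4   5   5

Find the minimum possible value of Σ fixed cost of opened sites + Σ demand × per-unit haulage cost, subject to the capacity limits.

322

Open {W-β, W-γ}; cheapest assignment that respects the capacities:
  W-β (cap 7, load 7): B — cost 7×8 = 56
  W-γ (cap 15, load 15): A, C, D — cost 2×11 + 6×12 + 7×6 = 136
  Shipping 192, fixed 130 → total 322.
  Any other capacity-feasible assignment to {W-β, W-γ} ships for at least 192.
Compare {W-α, W-γ}: its best feasible assignment gives total 327.
Compare {W-α, W-δ}: its best feasible assignment gives total 328.
Every other set of open sites that can feasibly serve all demand totals ≥ 327 even under its best assignment. Minimum: 322.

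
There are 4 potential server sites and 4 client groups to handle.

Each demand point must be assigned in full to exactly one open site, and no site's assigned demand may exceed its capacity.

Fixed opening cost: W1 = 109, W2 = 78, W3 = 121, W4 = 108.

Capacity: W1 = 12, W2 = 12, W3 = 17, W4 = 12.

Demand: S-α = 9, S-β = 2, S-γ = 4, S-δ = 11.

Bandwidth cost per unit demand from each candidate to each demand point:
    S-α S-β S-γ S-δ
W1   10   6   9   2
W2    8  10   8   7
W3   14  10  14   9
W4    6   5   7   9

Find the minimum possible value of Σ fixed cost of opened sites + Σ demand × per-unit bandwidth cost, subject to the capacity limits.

Open {W1, W2, W4}; cheapest assignment that respects the capacities:
  W1 (cap 12, load 11): S-δ — cost 11×2 = 22
  W2 (cap 12, load 4): S-γ — cost 4×8 = 32
  W4 (cap 12, load 11): S-α, S-β — cost 9×6 + 2×5 = 64
  Shipping 118, fixed 295 → total 413.
  Any other capacity-feasible assignment to {W1, W2, W4} ships for at least 118.
Compare {W2, W3}: its best feasible assignment gives total 446.
Compare {W3, W4}: its best feasible assignment gives total 448.
Every other set of open sites that can feasibly serve all demand totals ≥ 446 even under its best assignment. Minimum: 413.

413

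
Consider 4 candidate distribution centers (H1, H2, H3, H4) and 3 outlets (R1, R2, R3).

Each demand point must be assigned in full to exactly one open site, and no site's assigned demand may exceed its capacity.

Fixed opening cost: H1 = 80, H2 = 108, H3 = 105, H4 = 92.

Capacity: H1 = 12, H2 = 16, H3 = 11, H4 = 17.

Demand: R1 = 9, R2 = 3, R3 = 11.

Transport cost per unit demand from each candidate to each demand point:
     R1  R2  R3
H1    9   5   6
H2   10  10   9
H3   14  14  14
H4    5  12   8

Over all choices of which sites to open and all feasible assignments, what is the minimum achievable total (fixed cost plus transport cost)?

Open {H1, H4}; cheapest assignment that respects the capacities:
  H1 (cap 12, load 11): R3 — cost 11×6 = 66
  H4 (cap 17, load 12): R1, R2 — cost 9×5 + 3×12 = 81
  Shipping 147, fixed 172 → total 319.
  Any other capacity-feasible assignment to {H1, H4} ships for at least 147.
Compare {H1, H2}: its best feasible assignment gives total 374.
Compare {H2, H4}: its best feasible assignment gives total 374.
Every other set of open sites that can feasibly serve all demand totals ≥ 374 even under its best assignment. Minimum: 319.

319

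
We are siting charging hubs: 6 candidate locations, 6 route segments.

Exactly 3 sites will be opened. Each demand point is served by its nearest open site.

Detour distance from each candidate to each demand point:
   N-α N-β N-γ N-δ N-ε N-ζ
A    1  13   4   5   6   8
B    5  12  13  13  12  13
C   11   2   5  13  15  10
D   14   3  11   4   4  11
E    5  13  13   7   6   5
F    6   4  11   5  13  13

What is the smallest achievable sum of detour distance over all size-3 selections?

Open {A, D, E}.
  N-α→A 1, N-β→D 3, N-γ→A 4, N-δ→D 4, N-ε→D 4, N-ζ→E 5  ⇒ total 21.
Compare {A, C, D}: total 23.
Compare {A, C, E}: total 23.
No size-3 selection does better; minimum is 21.

21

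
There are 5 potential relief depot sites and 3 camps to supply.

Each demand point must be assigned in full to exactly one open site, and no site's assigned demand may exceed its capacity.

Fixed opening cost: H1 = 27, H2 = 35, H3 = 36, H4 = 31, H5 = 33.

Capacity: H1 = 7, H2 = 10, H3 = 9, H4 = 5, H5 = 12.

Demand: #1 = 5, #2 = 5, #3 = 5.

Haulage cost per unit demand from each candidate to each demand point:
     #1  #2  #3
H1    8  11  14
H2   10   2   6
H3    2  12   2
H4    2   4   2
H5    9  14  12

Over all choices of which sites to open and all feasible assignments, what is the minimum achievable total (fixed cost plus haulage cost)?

Open {H2, H4}; cheapest assignment that respects the capacities:
  H2 (cap 10, load 10): #2, #3 — cost 5×2 + 5×6 = 40
  H4 (cap 5, load 5): #1 — cost 5×2 = 10
  Shipping 50, fixed 66 → total 116.
  Any other capacity-feasible assignment to {H2, H4} ships for at least 50.
Compare {H2, H3}: its best feasible assignment gives total 121.
Compare {H2, H3, H4}: its best feasible assignment gives total 132.
Every other set of open sites that can feasibly serve all demand totals ≥ 121 even under its best assignment. Minimum: 116.

116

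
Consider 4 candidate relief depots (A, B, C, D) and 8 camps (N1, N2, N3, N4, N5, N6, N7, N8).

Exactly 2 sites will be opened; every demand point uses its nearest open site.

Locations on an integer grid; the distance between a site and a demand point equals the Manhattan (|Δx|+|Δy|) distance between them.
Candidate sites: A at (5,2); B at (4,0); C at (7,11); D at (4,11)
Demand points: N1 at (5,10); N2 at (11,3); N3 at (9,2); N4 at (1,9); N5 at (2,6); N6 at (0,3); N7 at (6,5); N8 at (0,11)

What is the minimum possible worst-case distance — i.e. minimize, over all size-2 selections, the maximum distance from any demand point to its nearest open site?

Open {A, D}.
  Farthest demand point is N2 at distance 7 (to A); all others are ≤ 7.
With {A, C} the worst case is 8.
With {B, C} the worst case is 10.
No size-2 selection achieves below 7.

7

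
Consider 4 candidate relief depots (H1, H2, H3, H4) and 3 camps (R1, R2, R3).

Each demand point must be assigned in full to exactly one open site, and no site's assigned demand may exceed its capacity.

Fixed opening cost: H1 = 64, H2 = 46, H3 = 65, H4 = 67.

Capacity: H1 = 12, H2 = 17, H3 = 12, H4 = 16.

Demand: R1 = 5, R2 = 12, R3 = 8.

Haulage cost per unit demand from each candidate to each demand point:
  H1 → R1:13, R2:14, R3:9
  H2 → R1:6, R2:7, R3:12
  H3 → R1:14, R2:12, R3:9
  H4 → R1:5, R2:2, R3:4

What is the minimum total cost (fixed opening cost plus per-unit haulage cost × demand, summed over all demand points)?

Open {H2, H4}; cheapest assignment that respects the capacities:
  H2 (cap 17, load 12): R2 — cost 12×7 = 84
  H4 (cap 16, load 13): R1, R3 — cost 5×5 + 8×4 = 57
  Shipping 141, fixed 113 → total 254.
  Any other capacity-feasible assignment to {H2, H4} ships for at least 141.
Compare {H1, H2}: its best feasible assignment gives total 296.
Compare {H2, H3}: its best feasible assignment gives total 297.
Every other set of open sites that can feasibly serve all demand totals ≥ 296 even under its best assignment. Minimum: 254.

254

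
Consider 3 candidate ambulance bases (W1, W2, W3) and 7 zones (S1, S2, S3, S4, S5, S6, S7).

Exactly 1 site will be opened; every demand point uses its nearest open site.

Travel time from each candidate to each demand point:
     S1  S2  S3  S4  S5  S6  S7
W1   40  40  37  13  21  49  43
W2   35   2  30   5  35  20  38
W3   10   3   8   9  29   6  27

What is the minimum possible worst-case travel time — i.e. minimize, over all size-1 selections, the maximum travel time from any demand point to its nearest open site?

Open {W3}.
  Farthest demand point is S5 at travel time 29 (to W3); all others are ≤ 29.
With {W2} the worst case is 38.
With {W1} the worst case is 49.
No size-1 selection achieves below 29.

29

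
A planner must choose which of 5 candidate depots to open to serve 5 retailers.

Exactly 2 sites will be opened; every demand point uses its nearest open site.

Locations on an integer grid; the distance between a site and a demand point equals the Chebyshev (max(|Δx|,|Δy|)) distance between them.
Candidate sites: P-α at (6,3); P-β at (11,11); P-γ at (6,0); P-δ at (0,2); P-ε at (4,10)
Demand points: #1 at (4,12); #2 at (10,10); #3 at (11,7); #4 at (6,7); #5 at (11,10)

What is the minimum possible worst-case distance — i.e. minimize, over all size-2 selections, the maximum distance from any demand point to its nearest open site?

4

Open {P-β, P-ε}.
  Farthest demand point is #3 at distance 4 (to P-β); all others are ≤ 4.
With {P-α, P-β} the worst case is 7.
With {P-α, P-ε} the worst case is 7.
No size-2 selection achieves below 4.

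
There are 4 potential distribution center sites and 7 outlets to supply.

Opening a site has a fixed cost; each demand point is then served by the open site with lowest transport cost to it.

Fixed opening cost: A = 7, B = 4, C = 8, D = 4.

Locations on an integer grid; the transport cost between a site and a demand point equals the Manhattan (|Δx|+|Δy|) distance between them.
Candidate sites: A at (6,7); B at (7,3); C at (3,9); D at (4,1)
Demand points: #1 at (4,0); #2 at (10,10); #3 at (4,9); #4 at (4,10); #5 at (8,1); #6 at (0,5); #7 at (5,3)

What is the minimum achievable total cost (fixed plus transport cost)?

Open {C, D}: assign each demand point to its cheapest open site.
  #1→D 1, #2→C 8, #3→C 1, #4→C 2, #5→D 4, #6→C 7, #7→D 3
  transport cost 26, fixed 12 → total 38.
Compare {B, C, D}: transport cost 24 + fixed 16 = 40.
Compare {B, C}: transport cost 29 + fixed 12 = 41.
Compare {A, D}: transport cost 32 + fixed 11 = 43.
All other subsets cost ≥ 40. Minimum total cost: 38.

38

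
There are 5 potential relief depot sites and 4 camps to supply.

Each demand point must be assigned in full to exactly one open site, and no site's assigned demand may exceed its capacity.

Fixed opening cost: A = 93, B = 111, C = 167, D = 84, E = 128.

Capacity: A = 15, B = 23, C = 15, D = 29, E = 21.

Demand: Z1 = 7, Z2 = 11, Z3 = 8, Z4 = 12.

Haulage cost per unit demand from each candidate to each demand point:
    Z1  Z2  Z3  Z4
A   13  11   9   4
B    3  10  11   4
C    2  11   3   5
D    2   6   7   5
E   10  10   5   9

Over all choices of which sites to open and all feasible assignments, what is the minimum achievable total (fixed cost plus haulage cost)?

361

Open {A, D}; cheapest assignment that respects the capacities:
  A (cap 15, load 12): Z4 — cost 12×4 = 48
  D (cap 29, load 26): Z1, Z2, Z3 — cost 7×2 + 11×6 + 8×7 = 136
  Shipping 184, fixed 177 → total 361.
  Any other capacity-feasible assignment to {A, D} ships for at least 184.
Compare {B, D}: its best feasible assignment gives total 379.
Compare {C, D}: its best feasible assignment gives total 415.
Every other set of open sites that can feasibly serve all demand totals ≥ 379 even under its best assignment. Minimum: 361.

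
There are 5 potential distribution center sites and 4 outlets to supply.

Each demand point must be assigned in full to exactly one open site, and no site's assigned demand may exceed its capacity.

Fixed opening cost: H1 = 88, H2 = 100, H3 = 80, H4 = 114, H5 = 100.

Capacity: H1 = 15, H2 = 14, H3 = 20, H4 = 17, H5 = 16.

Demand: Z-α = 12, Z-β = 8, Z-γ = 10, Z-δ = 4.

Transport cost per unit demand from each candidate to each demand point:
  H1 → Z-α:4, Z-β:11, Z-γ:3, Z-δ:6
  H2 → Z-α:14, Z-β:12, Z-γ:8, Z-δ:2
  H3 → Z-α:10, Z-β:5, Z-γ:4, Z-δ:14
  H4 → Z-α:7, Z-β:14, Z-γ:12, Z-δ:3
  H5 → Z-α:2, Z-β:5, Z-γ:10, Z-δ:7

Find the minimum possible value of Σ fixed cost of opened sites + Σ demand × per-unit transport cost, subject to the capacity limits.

Open {H3, H5}; cheapest assignment that respects the capacities:
  H3 (cap 20, load 18): Z-β, Z-γ — cost 8×5 + 10×4 = 80
  H5 (cap 16, load 16): Z-α, Z-δ — cost 12×2 + 4×7 = 52
  Shipping 132, fixed 180 → total 312.
  Any other capacity-feasible assignment to {H3, H5} ships for at least 132.
Compare {H3, H4}: its best feasible assignment gives total 370.
Compare {H1, H3}: its best feasible assignment gives total 382.
Every other set of open sites that can feasibly serve all demand totals ≥ 370 even under its best assignment. Minimum: 312.

312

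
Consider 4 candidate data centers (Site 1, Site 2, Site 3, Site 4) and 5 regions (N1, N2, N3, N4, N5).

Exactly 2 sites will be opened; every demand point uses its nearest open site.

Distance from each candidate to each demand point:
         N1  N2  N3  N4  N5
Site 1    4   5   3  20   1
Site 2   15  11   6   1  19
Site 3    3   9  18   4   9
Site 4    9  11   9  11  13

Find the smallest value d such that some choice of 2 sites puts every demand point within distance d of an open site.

5

Open {Site 1, Site 2}.
  Farthest demand point is N2 at distance 5 (to Site 1); all others are ≤ 5.
With {Site 1, Site 3} the worst case is 5.
With {Site 2, Site 3} the worst case is 9.
No size-2 selection achieves below 5.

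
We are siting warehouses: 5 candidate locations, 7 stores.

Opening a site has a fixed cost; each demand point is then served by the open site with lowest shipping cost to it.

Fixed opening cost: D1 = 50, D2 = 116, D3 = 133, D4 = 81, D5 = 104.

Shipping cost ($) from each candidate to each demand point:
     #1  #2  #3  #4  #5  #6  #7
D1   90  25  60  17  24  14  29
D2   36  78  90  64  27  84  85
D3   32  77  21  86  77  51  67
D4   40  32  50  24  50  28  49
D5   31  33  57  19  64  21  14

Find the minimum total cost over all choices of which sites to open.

309

Open {D1}: assign each demand point to its cheapest open site.
  #1→D1 90, #2→D1 25, #3→D1 60, #4→D1 17, #5→D1 24, #6→D1 14, #7→D1 29
  shipping cost 259, fixed 50 → total 309.
Compare {D1, D4}: shipping cost 199 + fixed 131 = 330.
Compare {D1, D5}: shipping cost 182 + fixed 154 = 336.
Compare {D5}: shipping cost 239 + fixed 104 = 343.
All other subsets cost ≥ 330. Minimum total cost: 309.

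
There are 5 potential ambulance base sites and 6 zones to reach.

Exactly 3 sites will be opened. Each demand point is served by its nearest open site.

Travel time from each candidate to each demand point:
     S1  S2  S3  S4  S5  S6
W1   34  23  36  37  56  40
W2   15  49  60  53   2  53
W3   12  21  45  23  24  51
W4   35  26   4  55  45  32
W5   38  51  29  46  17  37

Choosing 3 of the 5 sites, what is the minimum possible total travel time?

94

Open {W2, W3, W4}.
  S1→W3 12, S2→W3 21, S3→W4 4, S4→W3 23, S5→W2 2, S6→W4 32  ⇒ total 94.
Compare {W3, W4, W5}: total 109.
Compare {W1, W2, W4}: total 113.
No size-3 selection does better; minimum is 94.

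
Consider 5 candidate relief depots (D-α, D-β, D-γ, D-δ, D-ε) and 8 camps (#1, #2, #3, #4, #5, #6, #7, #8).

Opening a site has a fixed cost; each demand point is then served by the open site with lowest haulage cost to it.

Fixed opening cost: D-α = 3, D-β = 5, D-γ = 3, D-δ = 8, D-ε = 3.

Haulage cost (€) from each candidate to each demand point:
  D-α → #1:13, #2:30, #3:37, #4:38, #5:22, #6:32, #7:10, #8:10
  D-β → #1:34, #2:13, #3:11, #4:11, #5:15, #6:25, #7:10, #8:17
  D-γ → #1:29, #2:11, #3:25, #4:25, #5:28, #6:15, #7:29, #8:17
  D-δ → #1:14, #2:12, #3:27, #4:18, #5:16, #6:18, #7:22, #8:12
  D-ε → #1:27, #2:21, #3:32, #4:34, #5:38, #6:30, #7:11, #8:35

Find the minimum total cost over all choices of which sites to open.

107

Open {D-α, D-β, D-γ}: assign each demand point to its cheapest open site.
  #1→D-α 13, #2→D-γ 11, #3→D-β 11, #4→D-β 11, #5→D-β 15, #6→D-γ 15, #7→D-α 10, #8→D-α 10
  haulage cost 96, fixed 11 → total 107.
Compare {D-α, D-β, D-γ, D-ε}: haulage cost 96 + fixed 14 = 110.
Compare {D-β, D-γ, D-δ}: haulage cost 99 + fixed 16 = 115.
Compare {D-α, D-β, D-γ, D-δ}: haulage cost 96 + fixed 19 = 115.
All other subsets cost ≥ 110. Minimum total cost: 107.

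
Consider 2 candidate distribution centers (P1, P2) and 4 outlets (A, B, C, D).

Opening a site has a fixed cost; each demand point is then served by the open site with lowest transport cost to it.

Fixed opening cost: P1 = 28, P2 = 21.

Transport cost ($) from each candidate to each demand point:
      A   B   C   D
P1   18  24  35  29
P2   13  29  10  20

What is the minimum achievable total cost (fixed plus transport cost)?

93

Open {P2}: assign each demand point to its cheapest open site.
  A→P2 13, B→P2 29, C→P2 10, D→P2 20
  transport cost 72, fixed 21 → total 93.
Compare {P1, P2}: transport cost 67 + fixed 49 = 116.
Compare {P1}: transport cost 106 + fixed 28 = 134.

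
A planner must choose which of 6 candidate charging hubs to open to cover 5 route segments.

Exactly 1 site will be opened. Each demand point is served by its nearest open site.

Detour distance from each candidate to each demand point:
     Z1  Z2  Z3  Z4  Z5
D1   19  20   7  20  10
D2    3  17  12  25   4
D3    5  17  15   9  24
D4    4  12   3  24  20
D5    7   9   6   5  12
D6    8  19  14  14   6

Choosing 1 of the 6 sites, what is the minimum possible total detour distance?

Open {D5}.
  Z1→D5 7, Z2→D5 9, Z3→D5 6, Z4→D5 5, Z5→D5 12  ⇒ total 39.
Compare {D2}: total 61.
Compare {D6}: total 61.
No size-1 selection does better; minimum is 39.

39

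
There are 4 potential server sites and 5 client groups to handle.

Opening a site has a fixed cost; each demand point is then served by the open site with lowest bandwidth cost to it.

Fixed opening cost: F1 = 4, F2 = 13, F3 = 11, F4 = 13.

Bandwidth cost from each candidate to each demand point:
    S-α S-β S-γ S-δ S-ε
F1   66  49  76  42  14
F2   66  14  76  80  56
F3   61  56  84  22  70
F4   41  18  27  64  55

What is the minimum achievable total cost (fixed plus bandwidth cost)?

150

Open {F1, F3, F4}: assign each demand point to its cheapest open site.
  S-α→F4 41, S-β→F4 18, S-γ→F4 27, S-δ→F3 22, S-ε→F1 14
  bandwidth cost 122, fixed 28 → total 150.
Compare {F1, F4}: bandwidth cost 142 + fixed 17 = 159.
Compare {F1, F2, F3, F4}: bandwidth cost 118 + fixed 41 = 159.
Compare {F1, F2, F4}: bandwidth cost 138 + fixed 30 = 168.
All other subsets cost ≥ 159. Minimum total cost: 150.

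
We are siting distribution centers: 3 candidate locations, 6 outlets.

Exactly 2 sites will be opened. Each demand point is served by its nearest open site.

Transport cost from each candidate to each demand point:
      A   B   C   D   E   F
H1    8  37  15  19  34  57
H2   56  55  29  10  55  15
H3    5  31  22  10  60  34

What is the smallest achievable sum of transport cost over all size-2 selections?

Open {H1, H2}.
  A→H1 8, B→H1 37, C→H1 15, D→H2 10, E→H1 34, F→H2 15  ⇒ total 119.
Compare {H1, H3}: total 129.
Compare {H2, H3}: total 138.

119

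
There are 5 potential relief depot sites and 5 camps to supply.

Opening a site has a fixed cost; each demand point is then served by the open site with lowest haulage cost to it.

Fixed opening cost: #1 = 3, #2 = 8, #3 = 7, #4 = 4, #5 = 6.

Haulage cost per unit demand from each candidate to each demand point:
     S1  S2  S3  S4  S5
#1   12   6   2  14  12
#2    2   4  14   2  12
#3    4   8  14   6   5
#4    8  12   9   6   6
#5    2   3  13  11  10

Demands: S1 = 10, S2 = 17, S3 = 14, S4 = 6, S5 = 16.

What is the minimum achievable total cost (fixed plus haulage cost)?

215

Open {#1, #2, #3, #5}: assign each demand point to its cheapest open site.
  S1→#2 10×2=20, S2→#5 17×3=51, S3→#1 14×2=28, S4→#2 6×2=12, S5→#3 16×5=80
  haulage cost 191, fixed 24 → total 215.
Compare {#1, #2, #3, #4, #5}: haulage cost 191 + fixed 28 = 219.
Compare {#1, #2, #3}: haulage cost 208 + fixed 18 = 226.
Compare {#1, #2, #4, #5}: haulage cost 207 + fixed 21 = 228.
All other subsets cost ≥ 219. Minimum total cost: 215.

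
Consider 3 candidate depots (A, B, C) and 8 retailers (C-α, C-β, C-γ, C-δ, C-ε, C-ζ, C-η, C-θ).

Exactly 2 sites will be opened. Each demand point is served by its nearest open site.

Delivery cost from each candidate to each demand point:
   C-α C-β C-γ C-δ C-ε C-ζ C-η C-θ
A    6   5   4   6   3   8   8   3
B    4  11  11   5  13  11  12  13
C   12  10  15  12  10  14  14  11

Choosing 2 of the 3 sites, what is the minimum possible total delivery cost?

40

Open {A, B}.
  C-α→B 4, C-β→A 5, C-γ→A 4, C-δ→B 5, C-ε→A 3, C-ζ→A 8, C-η→A 8, C-θ→A 3  ⇒ total 40.
Compare {A, C}: total 43.
Compare {B, C}: total 74.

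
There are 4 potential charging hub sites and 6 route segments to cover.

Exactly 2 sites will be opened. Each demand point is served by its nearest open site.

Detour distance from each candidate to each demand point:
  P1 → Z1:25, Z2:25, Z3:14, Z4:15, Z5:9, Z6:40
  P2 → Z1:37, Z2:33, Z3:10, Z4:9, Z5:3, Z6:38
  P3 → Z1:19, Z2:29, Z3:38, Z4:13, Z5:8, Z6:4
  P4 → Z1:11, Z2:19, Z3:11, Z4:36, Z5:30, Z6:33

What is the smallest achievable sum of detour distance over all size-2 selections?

Open {P3, P4}.
  Z1→P4 11, Z2→P4 19, Z3→P4 11, Z4→P3 13, Z5→P3 8, Z6→P3 4  ⇒ total 66.
Compare {P2, P3}: total 74.
Compare {P1, P3}: total 83.
No size-2 selection does better; minimum is 66.

66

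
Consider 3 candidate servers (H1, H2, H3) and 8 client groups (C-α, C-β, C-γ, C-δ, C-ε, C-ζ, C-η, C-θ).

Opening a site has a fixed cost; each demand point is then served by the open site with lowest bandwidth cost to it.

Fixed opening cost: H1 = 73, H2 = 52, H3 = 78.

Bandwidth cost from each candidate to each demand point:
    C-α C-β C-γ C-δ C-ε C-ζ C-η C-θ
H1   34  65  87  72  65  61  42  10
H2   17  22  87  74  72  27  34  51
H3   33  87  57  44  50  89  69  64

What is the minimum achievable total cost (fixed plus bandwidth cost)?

432

Open {H2, H3}: assign each demand point to its cheapest open site.
  C-α→H2 17, C-β→H2 22, C-γ→H3 57, C-δ→H3 44, C-ε→H3 50, C-ζ→H2 27, C-η→H2 34, C-θ→H2 51
  bandwidth cost 302, fixed 130 → total 432.
Compare {H2}: bandwidth cost 384 + fixed 52 = 436.
Compare {H1, H2}: bandwidth cost 334 + fixed 125 = 459.
Compare {H1, H2, H3}: bandwidth cost 261 + fixed 203 = 464.
All other subsets cost ≥ 436. Minimum total cost: 432.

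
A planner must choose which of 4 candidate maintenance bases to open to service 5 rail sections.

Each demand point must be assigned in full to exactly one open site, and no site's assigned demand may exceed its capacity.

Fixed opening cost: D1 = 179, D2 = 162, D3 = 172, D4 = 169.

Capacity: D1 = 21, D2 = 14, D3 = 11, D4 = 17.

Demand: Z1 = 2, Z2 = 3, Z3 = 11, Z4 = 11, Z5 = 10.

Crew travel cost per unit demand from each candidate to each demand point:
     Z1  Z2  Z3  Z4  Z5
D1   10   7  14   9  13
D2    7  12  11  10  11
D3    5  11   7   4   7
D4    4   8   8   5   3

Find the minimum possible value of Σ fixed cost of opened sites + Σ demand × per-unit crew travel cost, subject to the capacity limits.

697

Open {D1, D4}; cheapest assignment that respects the capacities:
  D1 (cap 21, load 21): Z4, Z5 — cost 11×9 + 10×13 = 229
  D4 (cap 17, load 16): Z1, Z2, Z3 — cost 2×4 + 3×8 + 11×8 = 120
  Shipping 349, fixed 348 → total 697.
  Any other capacity-feasible assignment to {D1, D4} ships for at least 349.
Compare {D2, D3, D4}: its best feasible assignment gives total 730.
Compare {D1, D3, D4}: its best feasible assignment gives total 755.
Every other set of open sites that can feasibly serve all demand totals ≥ 730 even under its best assignment. Minimum: 697.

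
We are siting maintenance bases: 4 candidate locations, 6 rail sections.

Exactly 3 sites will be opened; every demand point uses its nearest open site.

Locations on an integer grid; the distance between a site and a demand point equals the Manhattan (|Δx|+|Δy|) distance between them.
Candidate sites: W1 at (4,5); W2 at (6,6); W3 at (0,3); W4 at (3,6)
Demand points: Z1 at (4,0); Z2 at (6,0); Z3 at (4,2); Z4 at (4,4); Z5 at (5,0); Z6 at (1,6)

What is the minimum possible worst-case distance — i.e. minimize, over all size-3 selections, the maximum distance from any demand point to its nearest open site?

Open {W1, W2, W3}.
  Farthest demand point is Z2 at distance 6 (to W2); all others are ≤ 6.
With {W1, W2, W4} the worst case is 6.
With {W1, W3, W4} the worst case is 7.
No size-3 selection achieves below 6.

6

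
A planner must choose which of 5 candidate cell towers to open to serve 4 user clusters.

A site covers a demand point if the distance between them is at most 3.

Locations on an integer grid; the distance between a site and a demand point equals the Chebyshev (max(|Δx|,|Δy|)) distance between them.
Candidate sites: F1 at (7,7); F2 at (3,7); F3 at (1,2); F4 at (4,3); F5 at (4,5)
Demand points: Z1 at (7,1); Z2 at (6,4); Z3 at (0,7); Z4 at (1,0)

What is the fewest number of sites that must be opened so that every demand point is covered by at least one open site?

Coverage sets (demand points within 3 of each site):
  F1: {Z2}
  F2: {Z2, Z3}
  F3: {Z4}
  F4: {Z1, Z2, Z4}
  F5: {Z2}
No single site covers all 4 demand points.
But {F2, F4} covers everything, so the minimum is 2.

2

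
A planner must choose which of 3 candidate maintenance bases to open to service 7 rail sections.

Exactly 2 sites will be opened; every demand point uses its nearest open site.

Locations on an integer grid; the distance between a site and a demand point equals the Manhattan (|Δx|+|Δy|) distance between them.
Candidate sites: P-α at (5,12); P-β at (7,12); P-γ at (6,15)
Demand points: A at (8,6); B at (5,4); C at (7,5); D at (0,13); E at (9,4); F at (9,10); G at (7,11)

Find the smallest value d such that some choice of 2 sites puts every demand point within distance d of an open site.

10

Open {P-α, P-β}.
  Farthest demand point is E at distance 10 (to P-β); all others are ≤ 10.
With {P-β, P-γ} the worst case is 10.
With {P-α, P-γ} the worst case is 12.
No size-2 selection achieves below 10.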